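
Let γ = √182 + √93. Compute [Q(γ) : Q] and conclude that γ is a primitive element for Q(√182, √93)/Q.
[Q(γ) : Q] = 4 (equivalently, Q(γ) = Q(√182, √93))

Obviously Q(γ) ⊆ Q(√182, √93), and [Q(√182, √93):Q] = 4 (since 182, 93 are distinct squarefree integers > 1 with 16926 not a perfect square). To show equality we compute the minimal polynomial of γ. From γ = √182 + √93: γ^2 = 182 + 2√(16926) + 93 = 275 + 2√(16926), so γ^2 - 275 = 2√(16926); squaring, (γ^2 - 275)^2 = 4·16926, i.e. γ^4 - 550γ^2 + 75625 - 67704 = 0, i.e. γ^4 - 550γ^2 + 7921 = 0. So γ is a root of x^4 - 550x^2 + 7921. This polynomial is irreducible over Q: it has no rational root (each ±√182 ± √93 is irrational), and any factorization into two quadratics over Q would force √(16926) ∈ Q (pairing opposite roots) or √182, √93 ∈ Q (other pairings), all impossible. Hence [Q(γ):Q] = 4 = [Q(√182, √93):Q], so Q(γ) = Q(√182, √93).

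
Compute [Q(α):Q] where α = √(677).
[Q(α):Q] = 2

[Q(α):Q] equals the degree of the minimal polynomial of α. Here α^2 = 677 and x^2 - 677 is irreducible (d = 677 is squarefree, ≠ 1, hence not a square), so deg(m_α) = 2. Thus [Q(α):Q] = 2.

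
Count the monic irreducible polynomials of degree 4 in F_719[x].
There are 66812039640 monic irreducible polynomials of degree 4 over F_719

Each element of F_{719^4} that lies in no proper subfield is a root of exactly one monic irreducible of degree 4 over F_719, and each such polynomial has 4 distinct roots in F_{719^4}. By Möbius inversion the count is N_719(4) = (1/4) Σ_{d|4} μ(4/d) · 719^d = (1/4)(μ(4)·719^1 + μ(2)·719^2 + μ(1)·719^4) = 267248158560/4 = 66812039640.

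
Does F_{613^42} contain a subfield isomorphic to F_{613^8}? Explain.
No: F_{613^8} is not a subfield of F_{613^42}

F_{p^m} embeds in F_{p^n} iff m | n. Here 8 ∤ 42 (since 42 = 5·8 + 2 with remainder 2 ≠ 0), so F_{613^8} is not a subfield of F_{613^42}. Equivalently: if it were, the tower law would give 8 = [F_{613^8}:F_613] dividing [F_{613^42}:F_613] = 42, contradiction.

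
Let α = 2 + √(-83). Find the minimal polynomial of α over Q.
m_α(x) = x^2 - 4x + 87

From α - 2 = √(-83), squaring gives (α - 2)^2 = -83, i.e. α^2 - 4α + 4 = -83, so α^2 - 4α + 87 = 0. The discriminant of x^2 - 4x + 87 is (-4)^2 - 4·(87) = 16 - 348 = -332, and 4·(-83) is not a perfect square in Q since -83 is squarefree and ≠ 1. Hence x^2 - 4x + 87 is irreducible over Q and is the minimal polynomial of α.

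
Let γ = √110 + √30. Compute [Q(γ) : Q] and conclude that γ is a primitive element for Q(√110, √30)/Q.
[Q(γ) : Q] = 4 (equivalently, Q(γ) = Q(√110, √30))

Obviously Q(γ) ⊆ Q(√110, √30), and [Q(√110, √30):Q] = 4 (since 110, 30 are distinct squarefree integers > 1 with 3300 not a perfect square). To show equality we compute the minimal polynomial of γ. From γ = √110 + √30: γ^2 = 110 + 2√(3300) + 30 = 140 + 2√(3300), so γ^2 - 140 = 2√(3300); squaring, (γ^2 - 140)^2 = 4·3300, i.e. γ^4 - 280γ^2 + 19600 - 13200 = 0, i.e. γ^4 - 280γ^2 + 6400 = 0. So γ is a root of x^4 - 280x^2 + 6400. This polynomial is irreducible over Q: it has no rational root (each ±√110 ± √30 is irrational), and any factorization into two quadratics over Q would force √(3300) ∈ Q (pairing opposite roots) or √110, √30 ∈ Q (other pairings), all impossible. Hence [Q(γ):Q] = 4 = [Q(√110, √30):Q], so Q(γ) = Q(√110, √30).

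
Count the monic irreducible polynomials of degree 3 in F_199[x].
There are 2626800 monic irreducible polynomials of degree 3 over F_199

Each element of F_{199^3} that lies in no proper subfield is a root of exactly one monic irreducible of degree 3 over F_199, and each such polynomial has 3 distinct roots in F_{199^3}. By Möbius inversion the count is N_199(3) = (1/3) Σ_{d|3} μ(3/d) · 199^d = (1/3)(μ(3)·199^1 + μ(1)·199^3) = 7880400/3 = 2626800.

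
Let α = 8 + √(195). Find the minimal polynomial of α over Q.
m_α(x) = x^2 - 16x - 131

From α - 8 = √(195), squaring gives (α - 8)^2 = 195, i.e. α^2 - 16α + 64 = 195, so α^2 - 16α - 131 = 0. The discriminant of x^2 - 16x - 131 is (-16)^2 - 4·(-131) = 256 + 524 = 780, and 4·(195) is not a perfect square in Q since 195 is squarefree and ≠ 1. Hence x^2 - 16x - 131 is irreducible over Q and is the minimal polynomial of α.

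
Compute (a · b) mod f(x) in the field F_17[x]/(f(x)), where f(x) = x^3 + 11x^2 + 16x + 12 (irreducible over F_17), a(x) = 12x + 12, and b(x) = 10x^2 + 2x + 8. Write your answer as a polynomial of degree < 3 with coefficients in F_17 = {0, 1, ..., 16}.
a · b ≡ 14x^2 + 2x + 16 (mod f(x))

Multiply in F_17[x]: a(x)·b(x) = (12x + 12)·(10x^2 + 2x + 8) = x^3 + 8x^2 + x + 11. This has degree ≥ 3, so divide by f(x) over F_17: x^3 + 8x^2 + x + 11 = (1)·(x^3 + 11x^2 + 16x + 12) + (14x^2 + 2x + 16). Hence a·b ≡ 14x^2 + 2x + 16 (mod f). (F_17[x]/(f) is a field with 17^3 = 4913 elements since f is irreducible of degree 3.)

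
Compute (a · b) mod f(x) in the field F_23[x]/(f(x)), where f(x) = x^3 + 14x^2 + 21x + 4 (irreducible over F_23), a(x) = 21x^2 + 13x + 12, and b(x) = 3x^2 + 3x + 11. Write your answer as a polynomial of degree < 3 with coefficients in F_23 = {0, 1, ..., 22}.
a · b ≡ 13x^2 + 9 (mod f(x))

Multiply in F_23[x]: a(x)·b(x) = (21x^2 + 13x + 12)·(3x^2 + 3x + 11) = 17x^4 + 10x^3 + 7x^2 + 18x + 17. This has degree ≥ 3, so divide by f(x) over F_23: 17x^4 + 10x^3 + 7x^2 + 18x + 17 = (17x + 2)·(x^3 + 14x^2 + 21x + 4) + (13x^2 + 9). Hence a·b ≡ 13x^2 + 9 (mod f). (F_23[x]/(f) is a field with 23^3 = 12167 elements since f is irreducible of degree 3.)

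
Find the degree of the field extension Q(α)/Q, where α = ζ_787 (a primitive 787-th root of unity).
[Q(α):Q] = 786

The minimal polynomial of ζ_787 over Q is the 787-th cyclotomic polynomial Φ_787(x), which is irreducible over Q and has degree φ(787) = 786. Hence [Q(α):Q] = φ(787) = 786.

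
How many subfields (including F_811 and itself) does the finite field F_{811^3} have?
F_{811^3} has 2 subfields

The subfields of F_{p^n} are exactly the fields F_{p^d} for d | n (each is the fixed field of the unique index-d subgroup of Gal(F_{p^n}/F_p) ≅ Z/nZ). The divisors of n = 3 are {1, 3}, giving 2 subfields: F_{811^1}, F_{811^3}.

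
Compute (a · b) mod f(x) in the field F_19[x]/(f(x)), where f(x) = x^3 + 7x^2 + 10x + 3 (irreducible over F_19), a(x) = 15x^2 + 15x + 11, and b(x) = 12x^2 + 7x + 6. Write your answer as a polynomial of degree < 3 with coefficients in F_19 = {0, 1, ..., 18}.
a · b ≡ 13x^2 + 10x + 8 (mod f(x))

Multiply in F_19[x]: a(x)·b(x) = (15x^2 + 15x + 11)·(12x^2 + 7x + 6) = 9x^4 + 4x^2 + 15x + 9. This has degree ≥ 3, so divide by f(x) over F_19: 9x^4 + 4x^2 + 15x + 9 = (9x + 13)·(x^3 + 7x^2 + 10x + 3) + (13x^2 + 10x + 8). Hence a·b ≡ 13x^2 + 10x + 8 (mod f). (F_19[x]/(f) is a field with 19^3 = 6859 elements since f is irreducible of degree 3.)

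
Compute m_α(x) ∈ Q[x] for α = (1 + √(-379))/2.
m_α(x) = x^2 - x + 95

From 2α - 1 = √(-379), squaring gives (2α - 1)^2 = -379, i.e. 4α^2 - 4α + 1 = -379, so α^2 - α + (1 + 379)/4 = 0. Since -379 ≡ 1 (mod 4), (1 + 379)/4 = 95 ∈ Z. The polynomial x^2 - x + 95 has discriminant 1 - 4·(95) = -379, which is not a perfect square in Q (d = -379 is squarefree and ≠ 1), so x^2 - x + 95 is irreducible over Q. It is the minimal polynomial of α.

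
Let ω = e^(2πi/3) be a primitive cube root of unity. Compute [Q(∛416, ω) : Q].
[Q(∛416, ω) : Q] = 6

[Q(∛416):Q] = 3 (min poly x^3 - 416, irreducible since 416 is not a perfect cube). [Q(ω):Q] = 2 (min poly x^2 + x + 1). Since Q(∛416) ⊂ R and ω ∉ R, we have ω ∉ Q(∛416), so x^2 + x + 1 remains irreducible over Q(∛416) and [Q(∛416, ω) : Q(∛416)] = 2. By the tower law, [Q(∛416, ω) : Q] = 3 · 2 = 6. (In fact Q(∛416, ω) is the splitting field of x^3 - 416 over Q.)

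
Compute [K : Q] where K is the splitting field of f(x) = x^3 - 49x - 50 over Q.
[K : Q] = 6

By the rational root test, any rational root of the monic integer polynomial f(x) = x^3 - 49x - 50 must be an integer dividing the constant term -50, i.e. one of ±{1, 2, 5, 10, 25, 50}. Evaluating: f(1) = -98, f(-1) = -2, f(2) = -140, f(-2) = 40, f(5) = -170, f(-5) = 70, f(10) = 460, f(-10) = -560, f(25) = 14350, f(-25) = -14450, f(50) = 122500, f(-50) = -122600; none is 0, so f has no rational root and is therefore irreducible over Q (a cubic with no linear factor over a field is irreducible). For an irreducible cubic, the Galois group is A_3 or S_3 according as the discriminant disc(f) = -4a^3 - 27b^2 = -4·(-49)^3 - 27·(-50)^2 = 403096 is or is not a square in Q. Here disc(f) = 403096 is not a perfect square in Q, so the Galois group of f over Q is not contained in A_3 and must be all of S_3. The splitting field has degree |S_3| = 6 over Q, so [K : Q] = 6.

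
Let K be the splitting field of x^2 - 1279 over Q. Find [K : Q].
[K : Q] = 2

f(x) = x^2 - 1279 factors as (x - √1279)(x + √1279). The splitting field is K = Q(√1279). Since 1279 is squarefree and > 1, it is not a perfect square, so x^2 - 1279 is irreducible over Q and [Q(√1279) : Q] = 2. Hence [K : Q] = 2.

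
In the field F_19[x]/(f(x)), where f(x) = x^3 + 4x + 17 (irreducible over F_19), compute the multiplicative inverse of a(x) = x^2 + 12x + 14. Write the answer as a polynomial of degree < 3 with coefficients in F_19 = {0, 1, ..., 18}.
a(x)^(-1) ≡ 5x^2 + 6x + 11 (mod f(x))

Since f is irreducible over F_19, F_19[x]/(f) is a field and a(x) ≠ 0 has an inverse. Apply the extended Euclidean algorithm to f(x) and a(x) in F_19[x]: f(x) = (x + 7)·a(x) + (x + 14);  a(x) = (x + 17)·(x + 14) + (4). The last nonzero remainder is the constant 4 = gcd(f, a) in F_19. Back-substituting through the division chain expresses 4 = s(x)·a(x) + t(x)·f(x) with s(x) ≡ x^2 + 5x + 6 (mod f), so (x^2 + 5x + 6)·a(x) ≡ 4 (mod f). Multiplying by 4^(-1) ≡ 5 in F_19 gives a(x)^(-1) ≡ 5·(x^2 + 5x + 6) ≡ 5x^2 + 6x + 11 (mod f). Check: (x^2 + 12x + 14)·(5x^2 + 6x + 11) = 5x^4 + 9x^3 + x^2 + 7x + 2 ≡ 1 (mod x^3 + 4x + 17).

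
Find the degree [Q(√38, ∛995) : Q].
[Q(√38, ∛995) : Q] = 6

Let L = Q(√38, ∛995). Since Q(√38) ⊂ L and [Q(√38):Q] = 2, the tower law gives 2 | [L:Q]. Likewise Q(∛995) ⊂ L with [Q(∛995):Q] = 3 (because 995 is not a perfect cube), so 3 | [L:Q]. As gcd(2,3) = 1, [L:Q] is divisible by 6. Conversely L is generated over Q by √38 and ∛995, so [L:Q] ≤ 2·3 = 6. Therefore [Q(√38, ∛995) : Q] = 6.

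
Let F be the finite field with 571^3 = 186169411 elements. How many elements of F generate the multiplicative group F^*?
There are φ(186169410) = 39657600 primitive elements

F_q^* is cyclic of order q - 1 = 186169410. A cyclic group of order m has exactly φ(m) generators. Here m = 186169410 = 2 · 3^2 · 5 · 7 · 19 · 103 · 151, so the number of primitive elements is φ(186169410) = 39657600.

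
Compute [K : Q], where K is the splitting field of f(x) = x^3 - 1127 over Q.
[K : Q] = 6

The roots of x^3 - 1127 are ∛1127, ω∛1127, ω^2∛1127 where ω = e^(2πi/3) is a primitive cube root of unity, so K = Q(∛1127, ω). Now [Q(∛1127):Q] = 3 (since 1127 is not a perfect cube, x^3 - 1127 is irreducible) and [Q(ω):Q] = 2. Both 2 and 3 divide [K:Q], and [K:Q] ≤ 3·2 = 6, so [K:Q] = 6. (Equivalently: Q(∛1127) ⊂ R but ω ∉ R, so [K : Q(∛1127)] = 2.)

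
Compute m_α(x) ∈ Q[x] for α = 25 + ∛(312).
m_α(x) = x^3 - 75x^2 + 1875x - 15937

Set β = α - 25 = ∛(312), so β^3 = 312. Then (α - 25)^3 - 312 = 0, i.e. α is a root of g(x) = (x - 25)^3 - 312 = x^3 - 75x^2 + 1875x - 15937. Since g(x) = h(x - 25) where h(x) = x^3 - 312, and h is irreducible over Q (because 312 is not a perfect cube, so h has no rational root, and a monic cubic with no rational root is irreducible), g is also irreducible (irreducibility is preserved under the substitution x → x - 25). Hence m_α(x) = x^3 - 75x^2 + 1875x - 15937.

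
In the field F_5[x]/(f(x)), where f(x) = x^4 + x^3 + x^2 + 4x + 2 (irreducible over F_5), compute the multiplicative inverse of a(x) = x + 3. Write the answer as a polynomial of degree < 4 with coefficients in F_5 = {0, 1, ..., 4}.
a(x)^(-1) ≡ 3x^3 + 4x^2 + x + 4 (mod f(x))

Since f is irreducible over F_5, F_5[x]/(f) is a field and a(x) ≠ 0 has an inverse. Apply the extended Euclidean algorithm to f(x) and a(x) in F_5[x]: f(x) = (x^3 + 3x^2 + 2x + 3)·a(x) + (3). The last nonzero remainder is the constant 3 = gcd(f, a) in F_5. Back-substituting through the division chain expresses 3 = s(x)·a(x) + t(x)·f(x) with s(x) ≡ 4x^3 + 2x^2 + 3x + 2 (mod f), so (4x^3 + 2x^2 + 3x + 2)·a(x) ≡ 3 (mod f). Multiplying by 3^(-1) ≡ 2 in F_5 gives a(x)^(-1) ≡ 2·(4x^3 + 2x^2 + 3x + 2) ≡ 3x^3 + 4x^2 + x + 4 (mod f). Check: (x + 3)·(3x^3 + 4x^2 + x + 4) = 3x^4 + 3x^3 + 3x^2 + 2x + 2 ≡ 1 (mod x^4 + x^3 + x^2 + 4x + 2).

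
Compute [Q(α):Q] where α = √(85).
[Q(α):Q] = 2

[Q(α):Q] equals the degree of the minimal polynomial of α. Here α^2 = 85 and x^2 - 85 is irreducible (d = 85 is squarefree, ≠ 1, hence not a square), so deg(m_α) = 2. Thus [Q(α):Q] = 2.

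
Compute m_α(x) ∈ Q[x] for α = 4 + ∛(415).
m_α(x) = x^3 - 12x^2 + 48x - 479

Set β = α - 4 = ∛(415), so β^3 = 415. Then (α - 4)^3 - 415 = 0, i.e. α is a root of g(x) = (x - 4)^3 - 415 = x^3 - 12x^2 + 48x - 479. Since g(x) = h(x - 4) where h(x) = x^3 - 415, and h is irreducible over Q (because 415 is not a perfect cube, so h has no rational root, and a monic cubic with no rational root is irreducible), g is also irreducible (irreducibility is preserved under the substitution x → x - 4). Hence m_α(x) = x^3 - 12x^2 + 48x - 479.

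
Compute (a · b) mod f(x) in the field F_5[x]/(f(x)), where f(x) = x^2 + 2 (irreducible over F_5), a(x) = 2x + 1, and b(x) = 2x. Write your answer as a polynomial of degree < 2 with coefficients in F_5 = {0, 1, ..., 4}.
a · b ≡ 2x + 2 (mod f(x))

Multiply in F_5[x]: a(x)·b(x) = (2x + 1)·(2x) = 4x^2 + 2x. This has degree ≥ 2, so divide by f(x) over F_5: 4x^2 + 2x = (4)·(x^2 + 2) + (2x + 2). Hence a·b ≡ 2x + 2 (mod f). (F_5[x]/(f) is a field with 5^2 = 25 elements since f is irreducible of degree 2.)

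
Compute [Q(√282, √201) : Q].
[Q(√282, √201) : Q] = 4

[Q(√282):Q] = 2 (min poly x^2 - 282, irreducible since 282 is squarefree > 1). For the top step, suppose √201 ∈ Q(√282), say √201 = c + d√282 with c, d ∈ Q. Squaring: 201 = c^2 + 282d^2 + 2cd√282. Since √282 ∉ Q this forces 2cd = 0. If d = 0 then √201 = c ∈ Q, contradicting 201 squarefree > 1. If c = 0 then 201 = 282d^2, so 282·201 = (282d)^2 is a perfect square in Q — but 282·201 = 56682 is not a perfect square (since 282 and 201 are distinct squarefree integers). Contradiction. Hence √201 ∉ Q(√282), so x^2 - 201 stays irreducible over Q(√282) and [Q(√282, √201) : Q(√282)] = 2. By the tower law, [Q(√282, √201) : Q] = 2 · 2 = 4.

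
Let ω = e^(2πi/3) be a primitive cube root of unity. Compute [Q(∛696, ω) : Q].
[Q(∛696, ω) : Q] = 6

[Q(∛696):Q] = 3 (min poly x^3 - 696, irreducible since 696 is not a perfect cube). [Q(ω):Q] = 2 (min poly x^2 + x + 1). Since Q(∛696) ⊂ R and ω ∉ R, we have ω ∉ Q(∛696), so x^2 + x + 1 remains irreducible over Q(∛696) and [Q(∛696, ω) : Q(∛696)] = 2. By the tower law, [Q(∛696, ω) : Q] = 3 · 2 = 6. (In fact Q(∛696, ω) is the splitting field of x^3 - 696 over Q.)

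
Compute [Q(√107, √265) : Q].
[Q(√107, √265) : Q] = 4

[Q(√107):Q] = 2 (min poly x^2 - 107, irreducible since 107 is squarefree > 1). For the top step, suppose √265 ∈ Q(√107), say √265 = c + d√107 with c, d ∈ Q. Squaring: 265 = c^2 + 107d^2 + 2cd√107. Since √107 ∉ Q this forces 2cd = 0. If d = 0 then √265 = c ∈ Q, contradicting 265 squarefree > 1. If c = 0 then 265 = 107d^2, so 107·265 = (107d)^2 is a perfect square in Q — but 107·265 = 28355 is not a perfect square (since 107 and 265 are distinct squarefree integers). Contradiction. Hence √265 ∉ Q(√107), so x^2 - 265 stays irreducible over Q(√107) and [Q(√107, √265) : Q(√107)] = 2. By the tower law, [Q(√107, √265) : Q] = 2 · 2 = 4.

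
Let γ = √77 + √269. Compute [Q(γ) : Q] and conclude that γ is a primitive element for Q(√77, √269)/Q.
[Q(γ) : Q] = 4 (equivalently, Q(γ) = Q(√77, √269))

Obviously Q(γ) ⊆ Q(√77, √269), and [Q(√77, √269):Q] = 4 (since 77, 269 are distinct squarefree integers > 1 with 20713 not a perfect square). To show equality we compute the minimal polynomial of γ. From γ = √77 + √269: γ^2 = 77 + 2√(20713) + 269 = 346 + 2√(20713), so γ^2 - 346 = 2√(20713); squaring, (γ^2 - 346)^2 = 4·20713, i.e. γ^4 - 692γ^2 + 119716 - 82852 = 0, i.e. γ^4 - 692γ^2 + 36864 = 0. So γ is a root of x^4 - 692x^2 + 36864. This polynomial is irreducible over Q: it has no rational root (each ±√77 ± √269 is irrational), and any factorization into two quadratics over Q would force √(20713) ∈ Q (pairing opposite roots) or √77, √269 ∈ Q (other pairings), all impossible. Hence [Q(γ):Q] = 4 = [Q(√77, √269):Q], so Q(γ) = Q(√77, √269).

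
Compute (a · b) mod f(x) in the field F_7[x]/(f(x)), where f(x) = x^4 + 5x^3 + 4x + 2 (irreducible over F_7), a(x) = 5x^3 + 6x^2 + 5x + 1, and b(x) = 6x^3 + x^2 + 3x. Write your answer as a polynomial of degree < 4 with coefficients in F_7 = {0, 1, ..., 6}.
a · b ≡ 2x^3 + 5 (mod f(x))

Multiply in F_7[x]: a(x)·b(x) = (5x^3 + 6x^2 + 5x + 1)·(6x^3 + x^2 + 3x) = 2x^6 + 6x^5 + 2x^4 + x^3 + 2x^2 + 3x. This has degree ≥ 4, so divide by f(x) over F_7: 2x^6 + 6x^5 + 2x^4 + x^3 + 2x^2 + 3x = (2x^2 + 3x + 1)·(x^4 + 5x^3 + 4x + 2) + (2x^3 + 5). Hence a·b ≡ 2x^3 + 5 (mod f). (F_7[x]/(f) is a field with 7^4 = 2401 elements since f is irreducible of degree 4.)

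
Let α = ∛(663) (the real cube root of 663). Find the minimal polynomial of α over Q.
m_α(x) = x^3 - 663

α satisfies α^3 = 663, so x^3 - 663 annihilates α. By the rational root test, a rational root p/q (in lowest terms) of x^3 - 663 would satisfy p^3 = 663 q^3, forcing q = 1 and p^3 = 663; but 663 is not a perfect cube, contradiction. A monic cubic over Q with no rational root is irreducible (any nontrivial factorization would include a linear factor). Hence x^3 - 663 is the minimal polynomial of α, and in particular [Q(α):Q] = 3.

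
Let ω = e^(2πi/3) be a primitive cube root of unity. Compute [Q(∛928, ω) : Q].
[Q(∛928, ω) : Q] = 6

[Q(∛928):Q] = 3 (min poly x^3 - 928, irreducible since 928 is not a perfect cube). [Q(ω):Q] = 2 (min poly x^2 + x + 1). Since Q(∛928) ⊂ R and ω ∉ R, we have ω ∉ Q(∛928), so x^2 + x + 1 remains irreducible over Q(∛928) and [Q(∛928, ω) : Q(∛928)] = 2. By the tower law, [Q(∛928, ω) : Q] = 3 · 2 = 6. (In fact Q(∛928, ω) is the splitting field of x^3 - 928 over Q.)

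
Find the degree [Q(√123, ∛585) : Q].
[Q(√123, ∛585) : Q] = 6

Let L = Q(√123, ∛585). Since Q(√123) ⊂ L and [Q(√123):Q] = 2, the tower law gives 2 | [L:Q]. Likewise Q(∛585) ⊂ L with [Q(∛585):Q] = 3 (because 585 is not a perfect cube), so 3 | [L:Q]. As gcd(2,3) = 1, [L:Q] is divisible by 6. Conversely L is generated over Q by √123 and ∛585, so [L:Q] ≤ 2·3 = 6. Therefore [Q(√123, ∛585) : Q] = 6.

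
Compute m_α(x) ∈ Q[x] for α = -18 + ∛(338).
m_α(x) = x^3 + 54x^2 + 972x + 5494

Set β = α + 18 = ∛(338), so β^3 = 338. Then (α + 18)^3 - 338 = 0, i.e. α is a root of g(x) = (x + 18)^3 - 338 = x^3 + 54x^2 + 972x + 5494. Since g(x) = h(x + 18) where h(x) = x^3 - 338, and h is irreducible over Q (because 338 is not a perfect cube, so h has no rational root, and a monic cubic with no rational root is irreducible), g is also irreducible (irreducibility is preserved under the substitution x → x + 18). Hence m_α(x) = x^3 + 54x^2 + 972x + 5494.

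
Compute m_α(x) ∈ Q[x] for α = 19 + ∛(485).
m_α(x) = x^3 - 57x^2 + 1083x - 7344

Set β = α - 19 = ∛(485), so β^3 = 485. Then (α - 19)^3 - 485 = 0, i.e. α is a root of g(x) = (x - 19)^3 - 485 = x^3 - 57x^2 + 1083x - 7344. Since g(x) = h(x - 19) where h(x) = x^3 - 485, and h is irreducible over Q (because 485 is not a perfect cube, so h has no rational root, and a monic cubic with no rational root is irreducible), g is also irreducible (irreducibility is preserved under the substitution x → x - 19). Hence m_α(x) = x^3 - 57x^2 + 1083x - 7344.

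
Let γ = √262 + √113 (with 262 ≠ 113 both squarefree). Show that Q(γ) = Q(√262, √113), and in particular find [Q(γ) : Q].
[Q(γ) : Q] = 4 (equivalently, Q(γ) = Q(√262, √113))

Obviously Q(γ) ⊆ Q(√262, √113), and [Q(√262, √113):Q] = 4 (since 262, 113 are distinct squarefree integers > 1 with 29606 not a perfect square). To show equality we compute the minimal polynomial of γ. From γ = √262 + √113: γ^2 = 262 + 2√(29606) + 113 = 375 + 2√(29606), so γ^2 - 375 = 2√(29606); squaring, (γ^2 - 375)^2 = 4·29606, i.e. γ^4 - 750γ^2 + 140625 - 118424 = 0, i.e. γ^4 - 750γ^2 + 22201 = 0. So γ is a root of x^4 - 750x^2 + 22201. This polynomial is irreducible over Q: it has no rational root (each ±√262 ± √113 is irrational), and any factorization into two quadratics over Q would force √(29606) ∈ Q (pairing opposite roots) or √262, √113 ∈ Q (other pairings), all impossible. Hence [Q(γ):Q] = 4 = [Q(√262, √113):Q], so Q(γ) = Q(√262, √113).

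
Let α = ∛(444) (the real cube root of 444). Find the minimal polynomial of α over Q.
m_α(x) = x^3 - 444

α satisfies α^3 = 444, so x^3 - 444 annihilates α. By the rational root test, a rational root p/q (in lowest terms) of x^3 - 444 would satisfy p^3 = 444 q^3, forcing q = 1 and p^3 = 444; but 444 is not a perfect cube, contradiction. A monic cubic over Q with no rational root is irreducible (any nontrivial factorization would include a linear factor). Hence x^3 - 444 is the minimal polynomial of α, and in particular [Q(α):Q] = 3.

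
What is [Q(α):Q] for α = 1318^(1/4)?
[Q(α):Q] = 4

α is a root of x^4 - 1318. By Eisenstein's criterion at the prime p = 2 (which divides the constant term 1318 but p^2 = 4 does not, since 1318 is squarefree), x^4 - 1318 is irreducible over Q. Hence [Q(α):Q] = 4.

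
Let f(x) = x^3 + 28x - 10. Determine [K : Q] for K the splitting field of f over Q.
[K : Q] = 6

By the rational root test, any rational root of the monic integer polynomial f(x) = x^3 + 28x - 10 must be an integer dividing the constant term -10, i.e. one of ±{1, 2, 5, 10}. Evaluating: f(1) = 19, f(-1) = -39, f(2) = 54, f(-2) = -74, f(5) = 255, f(-5) = -275, f(10) = 1270, f(-10) = -1290; none is 0, so f has no rational root and is therefore irreducible over Q (a cubic with no linear factor over a field is irreducible). For an irreducible cubic, the Galois group is A_3 or S_3 according as the discriminant disc(f) = -4a^3 - 27b^2 = -4·(28)^3 - 27·(-10)^2 = -90508 is or is not a square in Q. Here disc(f) = -90508 is not a perfect square in Q, so the Galois group of f over Q is not contained in A_3 and must be all of S_3. The splitting field has degree |S_3| = 6 over Q, so [K : Q] = 6.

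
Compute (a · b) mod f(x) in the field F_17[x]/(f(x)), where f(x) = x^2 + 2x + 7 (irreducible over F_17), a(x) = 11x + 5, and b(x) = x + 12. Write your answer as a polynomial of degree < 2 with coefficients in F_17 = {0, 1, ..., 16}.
a · b ≡ 13x (mod f(x))

Multiply in F_17[x]: a(x)·b(x) = (11x + 5)·(x + 12) = 11x^2 + x + 9. This has degree ≥ 2, so divide by f(x) over F_17: 11x^2 + x + 9 = (11)·(x^2 + 2x + 7) + (13x). Hence a·b ≡ 13x (mod f). (F_17[x]/(f) is a field with 17^2 = 289 elements since f is irreducible of degree 2.)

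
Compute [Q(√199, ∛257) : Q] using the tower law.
[Q(√199, ∛257) : Q] = 6

Let L = Q(√199, ∛257). Since Q(√199) ⊂ L and [Q(√199):Q] = 2, the tower law gives 2 | [L:Q]. Likewise Q(∛257) ⊂ L with [Q(∛257):Q] = 3 (because 257 is not a perfect cube), so 3 | [L:Q]. As gcd(2,3) = 1, [L:Q] is divisible by 6. Conversely L is generated over Q by √199 and ∛257, so [L:Q] ≤ 2·3 = 6. Therefore [Q(√199, ∛257) : Q] = 6.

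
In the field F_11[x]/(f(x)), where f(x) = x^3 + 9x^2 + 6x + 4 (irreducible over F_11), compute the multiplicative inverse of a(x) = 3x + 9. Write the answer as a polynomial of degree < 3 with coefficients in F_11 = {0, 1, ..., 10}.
a(x)^(-1) ≡ x^2 + 6x + 10 (mod f(x))

Since f is irreducible over F_11, F_11[x]/(f) is a field and a(x) ≠ 0 has an inverse. Apply the extended Euclidean algorithm to f(x) and a(x) in F_11[x]: f(x) = (4x^2 + 2x + 7)·a(x) + (7). The last nonzero remainder is the constant 7 = gcd(f, a) in F_11. Back-substituting through the division chain expresses 7 = s(x)·a(x) + t(x)·f(x) with s(x) ≡ 7x^2 + 9x + 4 (mod f), so (7x^2 + 9x + 4)·a(x) ≡ 7 (mod f). Multiplying by 7^(-1) ≡ 8 in F_11 gives a(x)^(-1) ≡ 8·(7x^2 + 9x + 4) ≡ x^2 + 6x + 10 (mod f). Check: (3x + 9)·(x^2 + 6x + 10) = 3x^3 + 5x^2 + 7x + 2 ≡ 1 (mod x^3 + 9x^2 + 6x + 4).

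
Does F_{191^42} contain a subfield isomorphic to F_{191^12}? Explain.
No: F_{191^12} is not a subfield of F_{191^42}

F_{p^m} embeds in F_{p^n} iff m | n. Here 12 ∤ 42 (since 42 = 3·12 + 6 with remainder 6 ≠ 0), so F_{191^12} is not a subfield of F_{191^42}. Equivalently: if it were, the tower law would give 12 = [F_{191^12}:F_191] dividing [F_{191^42}:F_191] = 42, contradiction.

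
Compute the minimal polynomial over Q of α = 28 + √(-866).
m_α(x) = x^2 - 56x + 1650

From α - 28 = √(-866), squaring gives (α - 28)^2 = -866, i.e. α^2 - 56α + 784 = -866, so α^2 - 56α + 1650 = 0. The discriminant of x^2 - 56x + 1650 is (-56)^2 - 4·(1650) = 3136 - 6600 = -3464, and 4·(-866) is not a perfect square in Q since -866 is squarefree and ≠ 1. Hence x^2 - 56x + 1650 is irreducible over Q and is the minimal polynomial of α.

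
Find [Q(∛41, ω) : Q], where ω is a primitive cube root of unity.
[Q(∛41, ω) : Q] = 6

[Q(∛41):Q] = 3 (min poly x^3 - 41, irreducible since 41 is not a perfect cube). [Q(ω):Q] = 2 (min poly x^2 + x + 1). Since Q(∛41) ⊂ R and ω ∉ R, we have ω ∉ Q(∛41), so x^2 + x + 1 remains irreducible over Q(∛41) and [Q(∛41, ω) : Q(∛41)] = 2. By the tower law, [Q(∛41, ω) : Q] = 3 · 2 = 6. (In fact Q(∛41, ω) is the splitting field of x^3 - 41 over Q.)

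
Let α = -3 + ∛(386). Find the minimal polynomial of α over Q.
m_α(x) = x^3 + 9x^2 + 27x - 359

Set β = α + 3 = ∛(386), so β^3 = 386. Then (α + 3)^3 - 386 = 0, i.e. α is a root of g(x) = (x + 3)^3 - 386 = x^3 + 9x^2 + 27x - 359. Since g(x) = h(x + 3) where h(x) = x^3 - 386, and h is irreducible over Q (because 386 is not a perfect cube, so h has no rational root, and a monic cubic with no rational root is irreducible), g is also irreducible (irreducibility is preserved under the substitution x → x + 3). Hence m_α(x) = x^3 + 9x^2 + 27x - 359.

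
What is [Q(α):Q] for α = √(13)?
[Q(α):Q] = 2

[Q(α):Q] equals the degree of the minimal polynomial of α. Here α^2 = 13 and x^2 - 13 is irreducible (d = 13 is squarefree, ≠ 1, hence not a square), so deg(m_α) = 2. Thus [Q(α):Q] = 2.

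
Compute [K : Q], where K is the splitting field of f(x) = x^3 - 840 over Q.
[K : Q] = 6

The roots of x^3 - 840 are ∛840, ω∛840, ω^2∛840 where ω = e^(2πi/3) is a primitive cube root of unity, so K = Q(∛840, ω). Now [Q(∛840):Q] = 3 (since 840 is not a perfect cube, x^3 - 840 is irreducible) and [Q(ω):Q] = 2. Both 2 and 3 divide [K:Q], and [K:Q] ≤ 3·2 = 6, so [K:Q] = 6. (Equivalently: Q(∛840) ⊂ R but ω ∉ R, so [K : Q(∛840)] = 2.)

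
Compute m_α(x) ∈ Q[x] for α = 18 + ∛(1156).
m_α(x) = x^3 - 54x^2 + 972x - 6988

Set β = α - 18 = ∛(1156), so β^3 = 1156. Then (α - 18)^3 - 1156 = 0, i.e. α is a root of g(x) = (x - 18)^3 - 1156 = x^3 - 54x^2 + 972x - 6988. Since g(x) = h(x - 18) where h(x) = x^3 - 1156, and h is irreducible over Q (because 1156 is not a perfect cube, so h has no rational root, and a monic cubic with no rational root is irreducible), g is also irreducible (irreducibility is preserved under the substitution x → x - 18). Hence m_α(x) = x^3 - 54x^2 + 972x - 6988.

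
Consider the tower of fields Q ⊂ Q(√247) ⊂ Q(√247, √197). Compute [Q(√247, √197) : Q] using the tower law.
[Q(√247, √197) : Q] = 4

[Q(√247):Q] = 2 (min poly x^2 - 247, irreducible since 247 is squarefree > 1). For the top step, suppose √197 ∈ Q(√247), say √197 = c + d√247 with c, d ∈ Q. Squaring: 197 = c^2 + 247d^2 + 2cd√247. Since √247 ∉ Q this forces 2cd = 0. If d = 0 then √197 = c ∈ Q, contradicting 197 squarefree > 1. If c = 0 then 197 = 247d^2, so 247·197 = (247d)^2 is a perfect square in Q — but 247·197 = 48659 is not a perfect square (since 247 and 197 are distinct squarefree integers). Contradiction. Hence √197 ∉ Q(√247), so x^2 - 197 stays irreducible over Q(√247) and [Q(√247, √197) : Q(√247)] = 2. By the tower law, [Q(√247, √197) : Q] = 2 · 2 = 4.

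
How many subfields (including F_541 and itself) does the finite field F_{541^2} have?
F_{541^2} has 2 subfields

The subfields of F_{p^n} are exactly the fields F_{p^d} for d | n (each is the fixed field of the unique index-d subgroup of Gal(F_{p^n}/F_p) ≅ Z/nZ). The divisors of n = 2 are {1, 2}, giving 2 subfields: F_{541^1}, F_{541^2}.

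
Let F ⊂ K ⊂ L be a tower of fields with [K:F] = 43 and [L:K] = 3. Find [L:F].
[L:F] = 129

The tower law says that for any tower of field extensions F ⊂ K ⊂ L with finite degrees, [L:F] = [L:K] · [K:F]. Here this gives [L:F] = 3 · 43 = 129.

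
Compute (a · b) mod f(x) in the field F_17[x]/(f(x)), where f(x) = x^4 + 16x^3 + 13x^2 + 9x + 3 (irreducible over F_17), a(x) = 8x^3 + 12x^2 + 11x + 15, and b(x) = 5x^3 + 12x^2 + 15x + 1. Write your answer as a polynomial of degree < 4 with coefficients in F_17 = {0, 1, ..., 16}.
a · b ≡ 15x^3 + 16x + 13 (mod f(x))

Multiply in F_17[x]: a(x)·b(x) = (8x^3 + 12x^2 + 11x + 15)·(5x^3 + 12x^2 + 15x + 1) = 6x^6 + 3x^5 + 13x^4 + 4x^3 + 15x + 15. This has degree ≥ 4, so divide by f(x) over F_17: 6x^6 + 3x^5 + 13x^4 + 4x^3 + 15x + 15 = (6x^2 + 9x + 12)·(x^4 + 16x^3 + 13x^2 + 9x + 3) + (15x^3 + 16x + 13). Hence a·b ≡ 15x^3 + 16x + 13 (mod f). (F_17[x]/(f) is a field with 17^4 = 83521 elements since f is irreducible of degree 4.)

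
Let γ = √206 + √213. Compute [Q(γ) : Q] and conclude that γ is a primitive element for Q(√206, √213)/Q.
[Q(γ) : Q] = 4 (equivalently, Q(γ) = Q(√206, √213))

Obviously Q(γ) ⊆ Q(√206, √213), and [Q(√206, √213):Q] = 4 (since 206, 213 are distinct squarefree integers > 1 with 43878 not a perfect square). To show equality we compute the minimal polynomial of γ. From γ = √206 + √213: γ^2 = 206 + 2√(43878) + 213 = 419 + 2√(43878), so γ^2 - 419 = 2√(43878); squaring, (γ^2 - 419)^2 = 4·43878, i.e. γ^4 - 838γ^2 + 175561 - 175512 = 0, i.e. γ^4 - 838γ^2 + 49 = 0. So γ is a root of x^4 - 838x^2 + 49. This polynomial is irreducible over Q: it has no rational root (each ±√206 ± √213 is irrational), and any factorization into two quadratics over Q would force √(43878) ∈ Q (pairing opposite roots) or √206, √213 ∈ Q (other pairings), all impossible. Hence [Q(γ):Q] = 4 = [Q(√206, √213):Q], so Q(γ) = Q(√206, √213).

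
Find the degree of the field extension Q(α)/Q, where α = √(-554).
[Q(α):Q] = 2

[Q(α):Q] equals the degree of the minimal polynomial of α. Here α^2 = -554 and x^2 + 554 is irreducible (d = -554 is squarefree, ≠ 1, hence not a square), so deg(m_α) = 2. Thus [Q(α):Q] = 2.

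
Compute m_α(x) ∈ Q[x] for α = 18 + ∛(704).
m_α(x) = x^3 - 54x^2 + 972x - 6536

Set β = α - 18 = ∛(704), so β^3 = 704. Then (α - 18)^3 - 704 = 0, i.e. α is a root of g(x) = (x - 18)^3 - 704 = x^3 - 54x^2 + 972x - 6536. Since g(x) = h(x - 18) where h(x) = x^3 - 704, and h is irreducible over Q (because 704 is not a perfect cube, so h has no rational root, and a monic cubic with no rational root is irreducible), g is also irreducible (irreducibility is preserved under the substitution x → x - 18). Hence m_α(x) = x^3 - 54x^2 + 972x - 6536.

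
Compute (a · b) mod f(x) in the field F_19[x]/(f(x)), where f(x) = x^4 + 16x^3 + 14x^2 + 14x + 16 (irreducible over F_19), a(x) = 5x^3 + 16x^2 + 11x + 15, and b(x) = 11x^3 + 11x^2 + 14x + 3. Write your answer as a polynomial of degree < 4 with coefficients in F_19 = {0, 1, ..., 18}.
a · b ≡ 5x^3 + 15x^2 + 17x + 6 (mod f(x))

Multiply in F_19[x]: a(x)·b(x) = (5x^3 + 16x^2 + 11x + 15)·(11x^3 + 11x^2 + 14x + 3) = 17x^6 + 3x^5 + 6x^4 + 12x^3 + 6x^2 + 15x + 7. This has degree ≥ 4, so divide by f(x) over F_19: 17x^6 + 3x^5 + 6x^4 + 12x^3 + 6x^2 + 15x + 7 = (17x^2 + 16x + 6)·(x^4 + 16x^3 + 14x^2 + 14x + 16) + (5x^3 + 15x^2 + 17x + 6). Hence a·b ≡ 5x^3 + 15x^2 + 17x + 6 (mod f). (F_19[x]/(f) is a field with 19^4 = 130321 elements since f is irreducible of degree 4.)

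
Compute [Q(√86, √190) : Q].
[Q(√86, √190) : Q] = 4

[Q(√86):Q] = 2 (min poly x^2 - 86, irreducible since 86 is squarefree > 1). For the top step, suppose √190 ∈ Q(√86), say √190 = c + d√86 with c, d ∈ Q. Squaring: 190 = c^2 + 86d^2 + 2cd√86. Since √86 ∉ Q this forces 2cd = 0. If d = 0 then √190 = c ∈ Q, contradicting 190 squarefree > 1. If c = 0 then 190 = 86d^2, so 86·190 = (86d)^2 is a perfect square in Q — but 86·190 = 16340 is not a perfect square (since 86 and 190 are distinct squarefree integers). Contradiction. Hence √190 ∉ Q(√86), so x^2 - 190 stays irreducible over Q(√86) and [Q(√86, √190) : Q(√86)] = 2. By the tower law, [Q(√86, √190) : Q] = 2 · 2 = 4.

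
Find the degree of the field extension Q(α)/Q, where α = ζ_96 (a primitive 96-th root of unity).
[Q(α):Q] = 32

The minimal polynomial of ζ_96 over Q is the 96-th cyclotomic polynomial Φ_96(x), which is irreducible over Q and has degree φ(96) = 32. Hence [Q(α):Q] = φ(96) = 32.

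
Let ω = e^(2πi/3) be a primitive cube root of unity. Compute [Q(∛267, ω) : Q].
[Q(∛267, ω) : Q] = 6

[Q(∛267):Q] = 3 (min poly x^3 - 267, irreducible since 267 is not a perfect cube). [Q(ω):Q] = 2 (min poly x^2 + x + 1). Since Q(∛267) ⊂ R and ω ∉ R, we have ω ∉ Q(∛267), so x^2 + x + 1 remains irreducible over Q(∛267) and [Q(∛267, ω) : Q(∛267)] = 2. By the tower law, [Q(∛267, ω) : Q] = 3 · 2 = 6. (In fact Q(∛267, ω) is the splitting field of x^3 - 267 over Q.)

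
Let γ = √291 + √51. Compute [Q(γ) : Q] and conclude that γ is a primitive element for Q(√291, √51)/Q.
[Q(γ) : Q] = 4 (equivalently, Q(γ) = Q(√291, √51))

Obviously Q(γ) ⊆ Q(√291, √51), and [Q(√291, √51):Q] = 4 (since 291, 51 are distinct squarefree integers > 1 with 14841 not a perfect square). To show equality we compute the minimal polynomial of γ. From γ = √291 + √51: γ^2 = 291 + 2√(14841) + 51 = 342 + 2√(14841), so γ^2 - 342 = 2√(14841); squaring, (γ^2 - 342)^2 = 4·14841, i.e. γ^4 - 684γ^2 + 116964 - 59364 = 0, i.e. γ^4 - 684γ^2 + 57600 = 0. So γ is a root of x^4 - 684x^2 + 57600. This polynomial is irreducible over Q: it has no rational root (each ±√291 ± √51 is irrational), and any factorization into two quadratics over Q would force √(14841) ∈ Q (pairing opposite roots) or √291, √51 ∈ Q (other pairings), all impossible. Hence [Q(γ):Q] = 4 = [Q(√291, √51):Q], so Q(γ) = Q(√291, √51).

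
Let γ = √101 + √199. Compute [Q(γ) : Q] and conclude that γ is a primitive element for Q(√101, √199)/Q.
[Q(γ) : Q] = 4 (equivalently, Q(γ) = Q(√101, √199))

Obviously Q(γ) ⊆ Q(√101, √199), and [Q(√101, √199):Q] = 4 (since 101, 199 are distinct squarefree integers > 1 with 20099 not a perfect square). To show equality we compute the minimal polynomial of γ. From γ = √101 + √199: γ^2 = 101 + 2√(20099) + 199 = 300 + 2√(20099), so γ^2 - 300 = 2√(20099); squaring, (γ^2 - 300)^2 = 4·20099, i.e. γ^4 - 600γ^2 + 90000 - 80396 = 0, i.e. γ^4 - 600γ^2 + 9604 = 0. So γ is a root of x^4 - 600x^2 + 9604. This polynomial is irreducible over Q: it has no rational root (each ±√101 ± √199 is irrational), and any factorization into two quadratics over Q would force √(20099) ∈ Q (pairing opposite roots) or √101, √199 ∈ Q (other pairings), all impossible. Hence [Q(γ):Q] = 4 = [Q(√101, √199):Q], so Q(γ) = Q(√101, √199).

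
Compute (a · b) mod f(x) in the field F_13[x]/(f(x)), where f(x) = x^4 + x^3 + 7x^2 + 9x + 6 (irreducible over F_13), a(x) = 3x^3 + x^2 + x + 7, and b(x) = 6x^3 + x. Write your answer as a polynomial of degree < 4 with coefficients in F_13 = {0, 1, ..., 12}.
a · b ≡ 5x^3 + 8x^2 + 10x + 6 (mod f(x))

Multiply in F_13[x]: a(x)·b(x) = (3x^3 + x^2 + x + 7)·(6x^3 + x) = 5x^6 + 6x^5 + 9x^4 + 4x^3 + x^2 + 7x. This has degree ≥ 4, so divide by f(x) over F_13: 5x^6 + 6x^5 + 9x^4 + 4x^3 + x^2 + 7x = (5x^2 + x + 12)·(x^4 + x^3 + 7x^2 + 9x + 6) + (5x^3 + 8x^2 + 10x + 6). Hence a·b ≡ 5x^3 + 8x^2 + 10x + 6 (mod f). (F_13[x]/(f) is a field with 13^4 = 28561 elements since f is irreducible of degree 4.)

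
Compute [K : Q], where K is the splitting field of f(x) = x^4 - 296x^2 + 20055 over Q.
[K : Q] = 4

Solving the quadratic in x^2: x^2 = (296 ± √(296^2 - 4·20055))/2 = (296 ± √7396)/2 = (296 ± 86)/2, giving x^2 = 191 or x^2 = 105. So f(x) = (x^2 - 191)(x^2 - 105) and the roots of f are ±√191, ±√105. Hence the splitting field is K = Q(√191, √105). Since 191 and 105 are distinct squarefree integers > 1, their product 20055 is not a perfect square, so √105 ∉ Q(√191). By the tower law [K:Q] = [Q(√191,√105):Q(√191)] · [Q(√191):Q] = 2 · 2 = 4.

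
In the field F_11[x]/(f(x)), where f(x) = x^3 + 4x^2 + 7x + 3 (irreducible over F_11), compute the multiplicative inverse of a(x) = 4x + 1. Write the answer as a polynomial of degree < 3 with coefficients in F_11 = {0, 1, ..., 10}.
a(x)^(-1) ≡ 4x^2 + 4x + 5 (mod f(x))

Since f is irreducible over F_11, F_11[x]/(f) is a field and a(x) ≠ 0 has an inverse. Apply the extended Euclidean algorithm to f(x) and a(x) in F_11[x]: f(x) = (3x^2 + 3x + 1)·a(x) + (2). The last nonzero remainder is the constant 2 = gcd(f, a) in F_11. Back-substituting through the division chain expresses 2 = s(x)·a(x) + t(x)·f(x) with s(x) ≡ 8x^2 + 8x + 10 (mod f), so (8x^2 + 8x + 10)·a(x) ≡ 2 (mod f). Multiplying by 2^(-1) ≡ 6 in F_11 gives a(x)^(-1) ≡ 6·(8x^2 + 8x + 10) ≡ 4x^2 + 4x + 5 (mod f). Check: (4x + 1)·(4x^2 + 4x + 5) = 5x^3 + 9x^2 + 2x + 5 ≡ 1 (mod x^3 + 4x^2 + 7x + 3).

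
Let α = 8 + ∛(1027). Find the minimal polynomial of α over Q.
m_α(x) = x^3 - 24x^2 + 192x - 1539

Set β = α - 8 = ∛(1027), so β^3 = 1027. Then (α - 8)^3 - 1027 = 0, i.e. α is a root of g(x) = (x - 8)^3 - 1027 = x^3 - 24x^2 + 192x - 1539. Since g(x) = h(x - 8) where h(x) = x^3 - 1027, and h is irreducible over Q (because 1027 is not a perfect cube, so h has no rational root, and a monic cubic with no rational root is irreducible), g is also irreducible (irreducibility is preserved under the substitution x → x - 8). Hence m_α(x) = x^3 - 24x^2 + 192x - 1539.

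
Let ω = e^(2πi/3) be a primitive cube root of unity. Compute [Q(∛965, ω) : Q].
[Q(∛965, ω) : Q] = 6

[Q(∛965):Q] = 3 (min poly x^3 - 965, irreducible since 965 is not a perfect cube). [Q(ω):Q] = 2 (min poly x^2 + x + 1). Since Q(∛965) ⊂ R and ω ∉ R, we have ω ∉ Q(∛965), so x^2 + x + 1 remains irreducible over Q(∛965) and [Q(∛965, ω) : Q(∛965)] = 2. By the tower law, [Q(∛965, ω) : Q] = 3 · 2 = 6. (In fact Q(∛965, ω) is the splitting field of x^3 - 965 over Q.)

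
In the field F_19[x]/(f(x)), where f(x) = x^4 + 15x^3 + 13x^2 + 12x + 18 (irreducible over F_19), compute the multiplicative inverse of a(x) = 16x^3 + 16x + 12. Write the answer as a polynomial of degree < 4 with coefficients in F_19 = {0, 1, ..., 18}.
a(x)^(-1) ≡ 5x^3 + 10x^2 + 5x + 10 (mod f(x))

Since f is irreducible over F_19, F_19[x]/(f) is a field and a(x) ≠ 0 has an inverse. Apply the extended Euclidean algorithm to f(x) and a(x) in F_19[x]: f(x) = (6x + 14)·a(x) + (12x^2 + x + 2);  a(x) = (14x + 2)·(12x^2 + x + 2) + (5x + 8);  (12x^2 + x + 2) = (10x + 7)·(5x + 8) + (3). The last nonzero remainder is the constant 3 = gcd(f, a) in F_19. Back-substituting through the division chain expresses 3 = s(x)·a(x) + t(x)·f(x) with s(x) ≡ 15x^3 + 11x^2 + 15x + 11 (mod f), so (15x^3 + 11x^2 + 15x + 11)·a(x) ≡ 3 (mod f). Multiplying by 3^(-1) ≡ 13 in F_19 gives a(x)^(-1) ≡ 13·(15x^3 + 11x^2 + 15x + 11) ≡ 5x^3 + 10x^2 + 5x + 10 (mod f). Check: (16x^3 + 16x + 12)·(5x^3 + 10x^2 + 5x + 10) = 4x^6 + 8x^5 + 8x^4 + 10x^2 + 11x + 6 ≡ 1 (mod x^4 + 15x^3 + 13x^2 + 12x + 18).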